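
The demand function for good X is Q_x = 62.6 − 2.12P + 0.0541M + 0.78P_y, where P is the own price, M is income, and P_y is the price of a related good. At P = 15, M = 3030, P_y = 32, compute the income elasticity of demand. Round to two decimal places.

Evaluating quantity at (P, M, P_y) gives Q_x = 62.6 − 2.12(15) + 0.0541(3030) + 0.78(32) = 62.6 − 31.8 + 163.923 + 24.96 = 219.683.
∂Q_x/∂M = +0.0541, so E_I = 0.0541·(3030/219.683) ≈ 0.75.
E_I ∈ (0,1): normal good (necessity).

0.75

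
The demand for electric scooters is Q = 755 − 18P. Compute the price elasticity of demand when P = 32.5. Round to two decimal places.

-3.44

At P = 32.5, Q = 170.
dQ/dP = −18.
Point elasticity E = (dQ/dP)·(P/Q) = -18 × 32.5/170 ≈ -3.44.
|E| > 1, so demand is elastic at this price.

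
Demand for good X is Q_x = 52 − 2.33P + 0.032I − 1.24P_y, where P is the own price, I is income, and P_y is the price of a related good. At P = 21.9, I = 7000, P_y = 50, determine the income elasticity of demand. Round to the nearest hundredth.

First evaluate Q_x: 52 − 2.33(21.9) + 0.032(7000) − 1.24(50) = 52 − 51.027 + 224 − 62 = 162.973.
∂Q_x/∂I = +0.032, so E_I = 0.032·(7000/162.973) ≈ 1.37.
E_I > 1: normal good (luxury).

1.37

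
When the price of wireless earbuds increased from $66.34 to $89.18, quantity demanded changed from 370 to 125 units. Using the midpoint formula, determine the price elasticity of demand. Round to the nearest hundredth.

%ΔQ = (125 − 370)/[(370 + 125)/2] = -245/247.5 ≈ -0.9899.
%Δp = (89.18 − 66.34)/[(66.34 + 89.18)/2] = 22.84/77.76 ≈ 0.2937.
Arc elasticity E = %ΔQ/%Δp ≈ -0.9899/0.2937 ≈ -3.37.
|E| > 1: demand is elastic over this range.

-3.37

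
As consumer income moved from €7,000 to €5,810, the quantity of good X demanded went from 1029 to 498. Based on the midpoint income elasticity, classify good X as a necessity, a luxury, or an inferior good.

luxury

%ΔQ = (498 − 1029)/[(1029+498)/2] = -531/763.5 ≈ -0.6955.
%ΔY = (5,810 − 7,000)/[(7,000+5,810)/2] = -1190/6405 ≈ -0.1858.
E_I = %ΔQ/%ΔY ≈ 3.743.
E_I > 1: normal good (luxury).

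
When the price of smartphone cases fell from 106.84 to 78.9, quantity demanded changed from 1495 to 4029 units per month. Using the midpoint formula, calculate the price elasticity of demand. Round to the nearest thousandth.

-3.050

%Δq = (4029 − 1495)/[(1495 + 4029)/2] = 2534/2762 ≈ 0.9175.
%Δp = (78.9 − 106.84)/[(106.84 + 78.9)/2] = -27.94/92.87 ≈ -0.3009.
Arc elasticity E = %Δq/%Δp ≈ 0.9175/-0.3009 ≈ -3.050.
|E| > 1: demand is elastic over this range.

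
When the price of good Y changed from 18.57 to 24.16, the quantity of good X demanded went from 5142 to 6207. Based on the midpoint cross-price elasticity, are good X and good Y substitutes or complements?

%ΔQ_x = (6207 − 5142)/[(5142+6207)/2] = 1065/5674.5 ≈ 0.1877.
%ΔP_y = (24.16 − 18.57)/[(18.57+24.16)/2] ≈ 0.2616.
E_xy = 0.1877/0.2616 ≈ 0.717.
E_xy > 0, so the goods are substitutes.

substitutes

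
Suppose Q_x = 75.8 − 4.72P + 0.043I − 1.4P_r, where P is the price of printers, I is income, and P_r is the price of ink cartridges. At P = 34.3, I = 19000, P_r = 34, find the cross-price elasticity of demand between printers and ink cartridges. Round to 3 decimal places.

Substituting, Q_x = 75.8 − 4.72(34.3) + 0.043(19000) − 1.4(34) = 75.8 − 161.896 + 817 − 47.6 = 683.304.
∂Q_x/∂P_r = −1.4, so E_xy = -1.4·(34/683.304) ≈ -0.070.
E_xy < 0: the goods are complements.

-0.070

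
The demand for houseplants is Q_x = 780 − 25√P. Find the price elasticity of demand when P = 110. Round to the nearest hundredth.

At P = 110, Q_x = 517.7978.
dQ_x/dP = −25/(2√P) = −25/(2·10.4881).
Point elasticity E = (dQ_x/dP)·(P/Q_x) = -1.1918 × 110/517.7978 ≈ -0.25.
|E| < 1, so demand is inelastic at this price.

-0.25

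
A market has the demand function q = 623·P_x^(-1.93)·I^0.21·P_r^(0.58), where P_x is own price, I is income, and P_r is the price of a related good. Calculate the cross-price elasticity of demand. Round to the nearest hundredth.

0.58

For a Cobb–Douglas (constant-elasticity) form q = A·P_r^α·…, the elasticity with respect to P_r equals the exponent α at every point.
Here the exponent on P_r is 0.58, so the cross-price elasticity of demand is 0.58.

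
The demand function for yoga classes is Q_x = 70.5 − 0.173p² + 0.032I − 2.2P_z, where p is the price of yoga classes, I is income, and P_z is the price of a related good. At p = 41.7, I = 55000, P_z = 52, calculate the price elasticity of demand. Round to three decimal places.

First evaluate Q_x: 70.5 − 0.173(41.7)² + 0.032(55000) − 2.2(52) = 70.5 − 300.828 + 1760 − 114.4 = 1415.272.
∂Q_x/∂p = −2·0.173·p = -14.4282, so E_p = -14.4282·(41.7/1415.272) ≈ -0.425.
|E_p| < 1: demand is inelastic.

-0.425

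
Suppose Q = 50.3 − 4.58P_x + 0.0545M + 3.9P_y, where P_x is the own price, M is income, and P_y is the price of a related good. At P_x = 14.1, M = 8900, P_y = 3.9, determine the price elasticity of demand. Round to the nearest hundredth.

Evaluating quantity at (P_x, M, P_y) gives Q = 50.3 − 4.58(14.1) + 0.0545(8900) + 3.9(3.9) = 50.3 − 64.578 + 485.05 + 15.21 = 485.982.
∂Q/∂P_x = −4.58, so E_p = (−4.58)·(14.1/485.982) ≈ -0.13.
|E_p| < 1: demand is inelastic.

-0.13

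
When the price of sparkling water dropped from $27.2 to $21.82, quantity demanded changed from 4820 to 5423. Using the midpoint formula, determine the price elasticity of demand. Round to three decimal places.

-0.536

%ΔQ = (5423 − 4820)/[(4820 + 5423)/2] = 603/5121.5 ≈ 0.1177.
%ΔP = (21.82 − 27.2)/[(27.2 + 21.82)/2] = -5.38/24.51 ≈ -0.2195.
Arc elasticity E = %ΔQ/%ΔP ≈ 0.1177/-0.2195 ≈ -0.536.
|E| < 1: demand is inelastic over this range.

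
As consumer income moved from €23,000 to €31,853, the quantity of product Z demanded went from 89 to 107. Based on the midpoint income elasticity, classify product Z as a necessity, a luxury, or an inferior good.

%ΔQ = (107 − 89)/[(89+107)/2] = 18/98 ≈ 0.1837.
%ΔI = (31,853 − 23,000)/[(23,000+31,853)/2] = 8853/27426.5 ≈ 0.3228.
E_I = %ΔQ/%ΔI ≈ 0.569.
E_I ∈ (0,1): normal good (necessity).

necessity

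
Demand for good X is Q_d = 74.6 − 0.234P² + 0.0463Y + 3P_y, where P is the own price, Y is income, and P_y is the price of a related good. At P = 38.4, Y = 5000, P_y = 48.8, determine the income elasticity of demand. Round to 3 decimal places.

First evaluate Q_d: 74.6 − 0.234(38.4)² + 0.0463(5000) + 3(48.8) = 74.6 − 345.047 + 231.5 + 146.4 = 107.453.
∂Q_d/∂Y = +0.0463, so E_I = 0.0463·(5000/107.453) ≈ 2.154.
E_I > 1: normal good (luxury).

2.154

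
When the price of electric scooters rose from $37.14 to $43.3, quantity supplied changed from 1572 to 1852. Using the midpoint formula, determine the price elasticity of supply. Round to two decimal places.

%ΔQ = (1852 − 1572)/[(1572 + 1852)/2] = 280/1712 ≈ 0.1636.
%ΔP = (43.3 − 37.14)/[(37.14 + 43.3)/2] = 6.16/40.22 ≈ 0.1532.
Arc elasticity E = %ΔQ/%ΔP ≈ 0.1636/0.1532 ≈ 1.07.
|E| > 1: supply is elastic over this range.

1.07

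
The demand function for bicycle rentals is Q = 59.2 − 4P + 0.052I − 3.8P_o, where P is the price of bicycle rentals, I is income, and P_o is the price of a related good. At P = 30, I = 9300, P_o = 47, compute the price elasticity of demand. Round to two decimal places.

Evaluating quantity at (P, I, P_o) gives Q = 59.2 − 4(30) + 0.052(9300) − 3.8(47) = 59.2 − 120 + 483.6 − 178.6 = 244.2.
∂Q/∂P = −4, so E_p = (−4)·(30/244.2) ≈ -0.49.
|E_p| < 1: demand is inelastic.

-0.49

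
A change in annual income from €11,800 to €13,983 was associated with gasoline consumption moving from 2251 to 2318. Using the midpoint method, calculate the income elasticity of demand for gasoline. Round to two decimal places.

%ΔQ = (2318 − 2251)/[(2251+2318)/2] = 67/2284.5 ≈ 0.0293.
%ΔY = (13,983 − 11,800)/[(11,800+13,983)/2] = 2183/12891.5 ≈ 0.1693.
E_I = %ΔQ/%ΔY ≈ 0.17.
E_I ∈ (0,1): normal good (necessity).

0.17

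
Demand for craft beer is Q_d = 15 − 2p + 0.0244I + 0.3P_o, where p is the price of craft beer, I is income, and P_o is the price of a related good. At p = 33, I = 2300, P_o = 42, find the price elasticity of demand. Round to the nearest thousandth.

-3.725

Evaluating quantity at (p, I, P_o) gives Q_d = 15 − 2(33) + 0.0244(2300) + 0.3(42) = 15 − 66 + 56.12 + 12.6 = 17.72.
∂Q_d/∂p = −2, so E_p = (−2)·(33/17.72) ≈ -3.725.
|E_p| > 1: demand is elastic.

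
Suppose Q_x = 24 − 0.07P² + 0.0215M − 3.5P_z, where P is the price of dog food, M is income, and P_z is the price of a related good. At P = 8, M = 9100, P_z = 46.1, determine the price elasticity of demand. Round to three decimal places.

-0.166

First evaluate Q_x: 24 − 0.07(8)² + 0.0215(9100) − 3.5(46.1) = 24 − 4.48 + 195.65 − 161.35 = 53.82.
∂Q_x/∂P = −2·0.07·P = -1.12, so E_p = -1.12·(8/53.82) ≈ -0.166.
|E_p| < 1: demand is inelastic.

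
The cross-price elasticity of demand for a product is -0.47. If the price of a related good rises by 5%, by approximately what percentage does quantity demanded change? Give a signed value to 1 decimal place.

%ΔQ ≈ E × %ΔP_y = (-0.47) × (5%) ≈ -2.4%.

-2.4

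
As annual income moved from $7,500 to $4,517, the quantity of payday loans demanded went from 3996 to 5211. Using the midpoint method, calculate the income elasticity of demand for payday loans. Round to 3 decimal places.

%ΔQ = (5211 − 3996)/[(3996+5211)/2] = 1215/4603.5 ≈ 0.2639.
%ΔI = (4,517 − 7,500)/[(7,500+4,517)/2] = -2983/6008.5 ≈ -0.4965.
E_I = %ΔQ/%ΔI ≈ -0.532.
E_I < 0: inferior good.

-0.532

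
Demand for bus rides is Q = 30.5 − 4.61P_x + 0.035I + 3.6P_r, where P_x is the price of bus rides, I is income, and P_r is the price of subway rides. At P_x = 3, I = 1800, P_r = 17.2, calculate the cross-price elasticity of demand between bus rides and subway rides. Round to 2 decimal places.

At the given point, Q = 30.5 − 4.61(3) + 0.035(1800) + 3.6(17.2) = 30.5 − 13.83 + 63 + 61.92 = 141.59.
∂Q/∂P_r = +3.6, so E_xy = 3.6·(17.2/141.59) ≈ 0.44.
E_xy > 0: the goods are substitutes.

0.44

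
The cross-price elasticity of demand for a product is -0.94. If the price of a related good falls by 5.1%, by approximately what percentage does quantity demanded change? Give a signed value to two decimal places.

%ΔQ ≈ E × %ΔP_y = (-0.94) × (-5.1%) ≈ 4.79%.

4.79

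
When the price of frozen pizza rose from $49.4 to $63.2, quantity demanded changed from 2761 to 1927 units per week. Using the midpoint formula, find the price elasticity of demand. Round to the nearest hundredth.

%ΔQ = (1927 − 2761)/[(2761 + 1927)/2] = -834/2344 ≈ -0.3558.
%ΔP = (63.2 − 49.4)/[(49.4 + 63.2)/2] = 13.8/56.3 ≈ 0.2451.
Arc elasticity E = %ΔQ/%ΔP ≈ -0.3558/0.2451 ≈ -1.45.
|E| > 1: demand is elastic over this range.

-1.45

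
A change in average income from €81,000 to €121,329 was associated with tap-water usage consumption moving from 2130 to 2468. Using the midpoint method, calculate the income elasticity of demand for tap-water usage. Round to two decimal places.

%ΔQ = (2468 − 2130)/[(2130+2468)/2] = 338/2299 ≈ 0.1470.
%ΔI = (121,329 − 81,000)/[(81,000+121,329)/2] = 40329/101164.5 ≈ 0.3986.
E_I = %ΔQ/%ΔI ≈ 0.37.
E_I ∈ (0,1): normal good (necessity).

0.37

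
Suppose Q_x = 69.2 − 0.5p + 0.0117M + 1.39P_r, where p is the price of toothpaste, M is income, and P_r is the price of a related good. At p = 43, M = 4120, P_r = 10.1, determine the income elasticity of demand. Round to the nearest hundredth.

0.44

Substituting, Q_x = 69.2 − 0.5(43) + 0.0117(4120) + 1.39(10.1) = 69.2 − 21.5 + 48.204 + 14.039 = 109.943.
∂Q_x/∂M = +0.0117, so E_I = 0.0117·(4120/109.943) ≈ 0.44.
E_I ∈ (0,1): normal good (necessity).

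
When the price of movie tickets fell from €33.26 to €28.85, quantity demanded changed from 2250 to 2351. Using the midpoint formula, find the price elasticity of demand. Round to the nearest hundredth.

%ΔQ = (2351 − 2250)/[(2250 + 2351)/2] = 101/2300.5 ≈ 0.0439.
%ΔP = (28.85 − 33.26)/[(33.26 + 28.85)/2] = -4.41/31.055 ≈ -0.1420.
Arc elasticity E = %ΔQ/%ΔP ≈ 0.0439/-0.1420 ≈ -0.31.
|E| < 1: demand is inelastic over this range.

-0.31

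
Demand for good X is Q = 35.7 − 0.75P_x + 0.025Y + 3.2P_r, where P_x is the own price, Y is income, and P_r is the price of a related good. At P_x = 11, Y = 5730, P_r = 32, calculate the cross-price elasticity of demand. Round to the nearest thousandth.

First evaluate Q: 35.7 − 0.75(11) + 0.025(5730) + 3.2(32) = 35.7 − 8.25 + 143.25 + 102.4 = 273.1.
∂Q/∂P_r = +3.2, so E_xy = 3.2·(32/273.1) ≈ 0.375.
E_xy > 0: the goods are substitutes.

0.375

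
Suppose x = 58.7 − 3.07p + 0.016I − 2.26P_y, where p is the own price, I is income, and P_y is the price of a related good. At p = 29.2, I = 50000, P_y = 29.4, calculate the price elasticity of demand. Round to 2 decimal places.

-0.13

First evaluate x: 58.7 − 3.07(29.2) + 0.016(50000) − 2.26(29.4) = 58.7 − 89.644 + 800 − 66.444 = 702.612.
∂x/∂p = −3.07, so E_p = (−3.07)·(29.2/702.612) ≈ -0.13.
|E_p| < 1: demand is inelastic.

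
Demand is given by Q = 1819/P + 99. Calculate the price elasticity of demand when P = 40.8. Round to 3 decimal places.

-0.311

At P = 40.8, Q = 143.5833.
dQ/dP = −1819/P² = −1.0927.
Point elasticity E = (dQ/dP)·(P/Q) = -1.0927 × 40.8/143.5833 ≈ -0.311.
|E| < 1, so demand is inelastic at this price.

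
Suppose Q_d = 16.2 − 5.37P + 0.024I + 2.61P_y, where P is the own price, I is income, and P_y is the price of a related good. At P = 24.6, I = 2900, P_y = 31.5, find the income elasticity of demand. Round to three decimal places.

At the given point, Q_d = 16.2 − 5.37(24.6) + 0.024(2900) + 2.61(31.5) = 16.2 − 132.102 + 69.6 + 82.215 = 35.913.
∂Q_d/∂I = +0.024, so E_I = 0.024·(2900/35.913) ≈ 1.938.
E_I > 1: normal good (luxury).

1.938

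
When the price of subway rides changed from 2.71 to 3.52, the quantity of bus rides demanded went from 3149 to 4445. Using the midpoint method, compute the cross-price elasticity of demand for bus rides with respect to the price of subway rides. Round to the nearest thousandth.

1.313

%ΔQ_x = (4445 − 3149)/[(3149+4445)/2] = 1296/3797 ≈ 0.3413.
%ΔP_y = (3.52 − 2.71)/[(2.71+3.52)/2] ≈ 0.2600.
E_xy = 0.3413/0.2600 ≈ 1.313.
E_xy > 0, so bus rides and subway rides are substitutes.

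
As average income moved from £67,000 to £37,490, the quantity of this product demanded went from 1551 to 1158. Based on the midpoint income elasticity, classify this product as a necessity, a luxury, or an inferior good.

necessity

%ΔQ = (1158 − 1551)/[(1551+1158)/2] = -393/1354.5 ≈ -0.2901.
%ΔY = (37,490 − 67,000)/[(67,000+37,490)/2] = -29510/52245 ≈ -0.5648.
E_I = %ΔQ/%ΔY ≈ 0.514.
E_I ∈ (0,1): normal good (necessity).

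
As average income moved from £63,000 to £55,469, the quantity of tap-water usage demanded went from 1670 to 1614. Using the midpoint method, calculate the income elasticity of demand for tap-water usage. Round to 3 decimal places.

%ΔQ = (1614 − 1670)/[(1670+1614)/2] = -56/1642 ≈ -0.0341.
%ΔI = (55,469 − 63,000)/[(63,000+55,469)/2] = -7531/59234.5 ≈ -0.1271.
E_I = %ΔQ/%ΔI ≈ 0.268.
E_I ∈ (0,1): normal good (necessity).

0.268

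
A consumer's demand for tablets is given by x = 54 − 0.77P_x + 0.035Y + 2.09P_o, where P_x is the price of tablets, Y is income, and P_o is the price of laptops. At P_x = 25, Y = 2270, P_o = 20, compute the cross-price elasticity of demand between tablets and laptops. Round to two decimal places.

x = 54 − 0.77(25) + 0.035(2270) + 2.09(20) = 54 − 19.25 + 79.45 + 41.8 = 156.
∂x/∂P_o = +2.09, so E_xy = 2.09·(20/156) ≈ 0.27.
E_xy > 0: the goods are substitutes.

0.27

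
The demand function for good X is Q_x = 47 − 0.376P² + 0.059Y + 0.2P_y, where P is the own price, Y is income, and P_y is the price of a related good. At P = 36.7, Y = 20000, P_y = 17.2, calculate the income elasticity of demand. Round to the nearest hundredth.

Q_x = 47 − 0.376(36.7)² + 0.059(20000) + 0.2(17.2) = 47 − 506.4306 + 1180 + 3.44 = 724.0094.
∂Q_x/∂Y = +0.059, so E_I = 0.059·(20000/724.0094) ≈ 1.63.
E_I > 1: normal good (luxury).

1.63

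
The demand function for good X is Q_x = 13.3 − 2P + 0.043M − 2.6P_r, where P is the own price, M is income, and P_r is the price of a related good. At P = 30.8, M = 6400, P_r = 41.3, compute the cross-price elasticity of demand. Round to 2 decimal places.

First evaluate Q_x: 13.3 − 2(30.8) + 0.043(6400) − 2.6(41.3) = 13.3 − 61.6 + 275.2 − 107.38 = 119.52.
∂Q_x/∂P_r = −2.6, so E_xy = -2.6·(41.3/119.52) ≈ -0.90.
E_xy < 0: the goods are complements.

-0.90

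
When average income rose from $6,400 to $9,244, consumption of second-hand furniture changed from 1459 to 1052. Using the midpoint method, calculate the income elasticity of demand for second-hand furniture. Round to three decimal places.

-0.892

%ΔQ = (1052 − 1459)/[(1459+1052)/2] = -407/1255.5 ≈ -0.3242.
%ΔM = (9,244 − 6,400)/[(6,400+9,244)/2] = 2844/7822 ≈ 0.3636.
E_I = %ΔQ/%ΔM ≈ -0.892.
E_I < 0: inferior good.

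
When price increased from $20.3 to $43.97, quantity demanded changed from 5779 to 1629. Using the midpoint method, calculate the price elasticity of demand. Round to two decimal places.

-1.52

%ΔQ = (1629 − 5779)/[(5779 + 1629)/2] = -4150/3704 ≈ -1.1204.
%Δp = (43.97 − 20.3)/[(20.3 + 43.97)/2] = 23.67/32.135 ≈ 0.7366.
Arc elasticity E = %ΔQ/%Δp ≈ -1.1204/0.7366 ≈ -1.52.
|E| > 1: demand is elastic over this range.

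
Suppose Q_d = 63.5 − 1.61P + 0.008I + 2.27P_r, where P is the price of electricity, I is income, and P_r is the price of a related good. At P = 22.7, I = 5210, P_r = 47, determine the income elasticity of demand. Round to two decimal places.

First evaluate Q_d: 63.5 − 1.61(22.7) + 0.008(5210) + 2.27(47) = 63.5 − 36.547 + 41.68 + 106.69 = 175.323.
∂Q_d/∂I = +0.008, so E_I = 0.008·(5210/175.323) ≈ 0.24.
E_I ∈ (0,1): normal good (necessity).

0.24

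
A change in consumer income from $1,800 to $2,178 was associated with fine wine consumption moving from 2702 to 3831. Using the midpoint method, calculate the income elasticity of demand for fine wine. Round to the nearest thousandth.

%ΔQ = (3831 − 2702)/[(2702+3831)/2] = 1129/3266.5 ≈ 0.3456.
%ΔI = (2,178 − 1,800)/[(1,800+2,178)/2] = 378/1989 ≈ 0.1900.
E_I = %ΔQ/%ΔI ≈ 1.819.
E_I > 1: normal good (luxury).

1.819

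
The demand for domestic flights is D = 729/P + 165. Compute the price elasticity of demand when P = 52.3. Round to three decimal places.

-0.078

At P = 52.3, D = 178.9388.
dD/dP = −729/P² = −0.2665.
Point elasticity E = (dD/dP)·(P/D) = -0.2665 × 52.3/178.9388 ≈ -0.078.
|E| < 1, so demand is inelastic at this price.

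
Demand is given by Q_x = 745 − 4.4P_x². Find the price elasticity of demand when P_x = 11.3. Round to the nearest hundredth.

-6.13

At P_x = 11.3, Q_x = 183.164.
dQ_x/dP_x = −2·4.4·P_x = −99.44.
Point elasticity E = (dQ_x/dP_x)·(P_x/Q_x) = -99.44 × 11.3/183.164 ≈ -6.13.
|E| > 1, so demand is elastic at this price.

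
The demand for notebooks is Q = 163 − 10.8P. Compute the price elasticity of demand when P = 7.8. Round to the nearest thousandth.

At P = 7.8, Q = 78.76.
dQ/dP = −10.8.
Point elasticity E = (dQ/dP)·(P/Q) = -10.8 × 7.8/78.76 ≈ -1.070.
|E| > 1, so demand is elastic at this price.

-1.070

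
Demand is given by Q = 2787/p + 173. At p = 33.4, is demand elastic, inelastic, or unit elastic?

At p = 33.4, Q = 256.4431.
dQ/dp = −2787/p² = −2.4983.
Point elasticity E = (dQ/dp)·(p/Q) = -2.4983 × 33.4/256.4431 ≈ -0.325.
|E| ≈ 0.325 < 1, so demand is inelastic.

inelastic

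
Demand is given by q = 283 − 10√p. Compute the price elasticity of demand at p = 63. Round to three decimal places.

At p = 63, q = 203.6275.
dq/dp = −10/(2√p) = −10/(2·7.9373).
Point elasticity E = (dq/dp)·(p/q) = -0.6299 × 63/203.6275 ≈ -0.195.
|E| < 1, so demand is inelastic at this price.

-0.195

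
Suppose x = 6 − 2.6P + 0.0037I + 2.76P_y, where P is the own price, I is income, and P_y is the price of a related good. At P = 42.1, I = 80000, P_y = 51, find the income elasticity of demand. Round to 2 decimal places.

x = 6 − 2.6(42.1) + 0.0037(80000) + 2.76(51) = 6 − 109.46 + 296 + 140.76 = 333.3.
∂x/∂I = +0.0037, so E_I = 0.0037·(80000/333.3) ≈ 0.89.
E_I ∈ (0,1): normal good (necessity).

0.89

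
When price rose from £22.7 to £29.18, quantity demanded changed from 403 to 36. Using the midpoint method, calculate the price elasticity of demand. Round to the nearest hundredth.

-6.69

%ΔQ = (36 − 403)/[(403 + 36)/2] = -367/219.5 ≈ -1.6720.
%ΔP = (29.18 − 22.7)/[(22.7 + 29.18)/2] = 6.48/25.94 ≈ 0.2498.
Arc elasticity E = %ΔQ/%ΔP ≈ -1.6720/0.2498 ≈ -6.69.
|E| > 1: demand is elastic over this range.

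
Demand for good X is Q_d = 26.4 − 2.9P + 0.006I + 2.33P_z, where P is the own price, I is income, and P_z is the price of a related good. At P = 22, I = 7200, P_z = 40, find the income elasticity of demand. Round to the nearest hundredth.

0.44

Q_d = 26.4 − 2.9(22) + 0.006(7200) + 2.33(40) = 26.4 − 63.8 + 43.2 + 93.2 = 99.
∂Q_d/∂I = +0.006, so E_I = 0.006·(7200/99) ≈ 0.44.
E_I ∈ (0,1): normal good (necessity).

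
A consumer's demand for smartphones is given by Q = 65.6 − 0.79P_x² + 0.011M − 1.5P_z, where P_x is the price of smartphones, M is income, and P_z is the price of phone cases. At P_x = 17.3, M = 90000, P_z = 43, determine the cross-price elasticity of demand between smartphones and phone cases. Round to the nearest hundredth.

First evaluate Q: 65.6 − 0.79(17.3)² + 0.011(90000) − 1.5(43) = 65.6 − 236.4391 + 990 − 64.5 = 754.6609.
∂Q/∂P_z = −1.5, so E_xy = -1.5·(43/754.6609) ≈ -0.09.
E_xy < 0: the goods are complements.

-0.09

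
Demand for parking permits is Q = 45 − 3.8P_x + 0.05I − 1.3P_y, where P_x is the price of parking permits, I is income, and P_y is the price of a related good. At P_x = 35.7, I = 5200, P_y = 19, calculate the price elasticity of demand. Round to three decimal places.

Substituting, Q = 45 − 3.8(35.7) + 0.05(5200) − 1.3(19) = 45 − 135.66 + 260 − 24.7 = 144.64.
∂Q/∂P_x = −3.8, so E_p = (−3.8)·(35.7/144.64) ≈ -0.938.
|E_p| < 1: demand is inelastic.

-0.938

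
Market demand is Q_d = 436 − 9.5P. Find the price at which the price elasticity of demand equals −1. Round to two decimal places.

22.95

For linear demand Q_d = a − bP, E = −bP/(a − bP). |E| = 1 ⇒ bP = a − bP ⇒ P = a/(2b).
P = 436/(2·9.5) ≈ 22.95.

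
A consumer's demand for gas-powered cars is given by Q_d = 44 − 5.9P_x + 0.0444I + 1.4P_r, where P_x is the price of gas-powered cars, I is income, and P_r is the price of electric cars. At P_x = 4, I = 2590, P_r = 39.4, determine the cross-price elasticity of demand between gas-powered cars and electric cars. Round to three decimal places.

First evaluate Q_d: 44 − 5.9(4) + 0.0444(2590) + 1.4(39.4) = 44 − 23.6 + 114.996 + 55.16 = 190.556.
∂Q_d/∂P_r = +1.4, so E_xy = 1.4·(39.4/190.556) ≈ 0.289.
E_xy > 0: the goods are substitutes.

0.289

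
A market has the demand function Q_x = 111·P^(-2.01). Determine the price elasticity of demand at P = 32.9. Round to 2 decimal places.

-2.01

For a Cobb–Douglas (constant-elasticity) form Q_x = A·P^α·…, the elasticity with respect to P equals the exponent α at every point.
Here the exponent on P is -2.01, so the price elasticity of demand is -2.01.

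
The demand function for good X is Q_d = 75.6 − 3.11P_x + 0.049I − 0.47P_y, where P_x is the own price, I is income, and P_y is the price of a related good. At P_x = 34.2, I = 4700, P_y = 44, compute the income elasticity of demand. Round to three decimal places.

First evaluate Q_d: 75.6 − 3.11(34.2) + 0.049(4700) − 0.47(44) = 75.6 − 106.362 + 230.3 − 20.68 = 178.858.
∂Q_d/∂I = +0.049, so E_I = 0.049·(4700/178.858) ≈ 1.288.
E_I > 1: normal good (luxury).

1.288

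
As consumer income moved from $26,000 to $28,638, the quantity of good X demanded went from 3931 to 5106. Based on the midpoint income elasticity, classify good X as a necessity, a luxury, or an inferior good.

luxury

%ΔQ = (5106 − 3931)/[(3931+5106)/2] = 1175/4518.5 ≈ 0.2600.
%ΔY = (28,638 − 26,000)/[(26,000+28,638)/2] = 2638/27319 ≈ 0.0966.
E_I = %ΔQ/%ΔY ≈ 2.693.
E_I > 1: normal good (luxury).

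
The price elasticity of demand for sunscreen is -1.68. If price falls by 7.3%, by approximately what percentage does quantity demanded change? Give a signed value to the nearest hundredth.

%ΔQ ≈ E × %ΔP = (-1.68) × (-7.3%) ≈ 12.26%.

12.26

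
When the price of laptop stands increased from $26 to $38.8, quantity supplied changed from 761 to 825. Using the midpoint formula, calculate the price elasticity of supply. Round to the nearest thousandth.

%ΔQ = (825 − 761)/[(761 + 825)/2] = 64/793 ≈ 0.0807.
%Δp = (38.8 − 26)/[(26 + 38.8)/2] = 12.8/32.4 ≈ 0.3951.
Arc elasticity E = %ΔQ/%Δp ≈ 0.0807/0.3951 ≈ 0.204.
|E| < 1: supply is inelastic over this range.

0.204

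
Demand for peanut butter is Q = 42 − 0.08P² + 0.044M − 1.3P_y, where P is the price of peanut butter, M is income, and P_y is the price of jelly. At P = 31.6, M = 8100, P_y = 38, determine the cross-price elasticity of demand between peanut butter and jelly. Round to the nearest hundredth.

-0.18

Q = 42 − 0.08(31.6)² + 0.044(8100) − 1.3(38) = 42 − 79.8848 + 356.4 − 49.4 = 269.1152.
∂Q/∂P_y = −1.3, so E_xy = -1.3·(38/269.1152) ≈ -0.18.
E_xy < 0: the goods are complements.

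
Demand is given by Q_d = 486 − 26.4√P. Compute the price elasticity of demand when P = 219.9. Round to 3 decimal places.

At P = 219.9, Q_d = 94.5137.
dQ_d/dP = −26.4/(2√P) = −26.4/(2·14.829).
Point elasticity E = (dQ_d/dP)·(P/Q_d) = -0.8901 × 219.9/94.5137 ≈ -2.071.
|E| > 1, so demand is elastic at this price.

-2.071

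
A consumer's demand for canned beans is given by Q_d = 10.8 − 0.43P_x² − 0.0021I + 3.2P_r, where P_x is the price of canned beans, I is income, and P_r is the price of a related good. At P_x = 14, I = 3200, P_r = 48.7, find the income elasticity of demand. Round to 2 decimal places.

-0.09

First evaluate Q_d: 10.8 − 0.43(14)² − 0.0021(3200) + 3.2(48.7) = 10.8 − 84.28 − 6.72 + 155.84 = 75.64.
∂Q_d/∂I = −0.0021, so E_I = -0.0021·(3200/75.64) ≈ -0.09.
E_I < 0: inferior good.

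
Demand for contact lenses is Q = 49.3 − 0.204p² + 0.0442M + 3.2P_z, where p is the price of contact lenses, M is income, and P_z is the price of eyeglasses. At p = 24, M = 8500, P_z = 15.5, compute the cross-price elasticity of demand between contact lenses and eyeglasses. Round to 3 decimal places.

Substituting, Q = 49.3 − 0.204(24)² + 0.0442(8500) + 3.2(15.5) = 49.3 − 117.504 + 375.7 + 49.6 = 357.096.
∂Q/∂P_z = +3.2, so E_xy = 3.2·(15.5/357.096) ≈ 0.139.
E_xy > 0: the goods are substitutes.

0.139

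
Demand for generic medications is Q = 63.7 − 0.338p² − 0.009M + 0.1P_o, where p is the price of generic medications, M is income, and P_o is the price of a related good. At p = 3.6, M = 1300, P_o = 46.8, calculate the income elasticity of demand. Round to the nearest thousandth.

At the given point, Q = 63.7 − 0.338(3.6)² − 0.009(1300) + 0.1(46.8) = 63.7 − 4.3805 − 11.7 + 4.68 = 52.2995.
∂Q/∂M = −0.009, so E_I = -0.009·(1300/52.2995) ≈ -0.224.
E_I < 0: inferior good.

-0.224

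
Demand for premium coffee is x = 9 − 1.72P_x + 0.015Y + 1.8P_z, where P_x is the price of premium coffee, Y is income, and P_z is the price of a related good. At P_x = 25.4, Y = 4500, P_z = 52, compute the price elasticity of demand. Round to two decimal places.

-0.35

Substituting, x = 9 − 1.72(25.4) + 0.015(4500) + 1.8(52) = 9 − 43.688 + 67.5 + 93.6 = 126.412.
∂x/∂P_x = −1.72, so E_p = (−1.72)·(25.4/126.412) ≈ -0.35.
|E_p| < 1: demand is inelastic.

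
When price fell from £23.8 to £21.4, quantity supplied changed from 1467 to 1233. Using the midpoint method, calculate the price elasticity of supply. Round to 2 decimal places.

%Δq = (1233 − 1467)/[(1467 + 1233)/2] = -234/1350 ≈ -0.1733.
%ΔP = (21.4 − 23.8)/[(23.8 + 21.4)/2] = -2.4/22.6 ≈ -0.1062.
Arc elasticity E = %Δq/%ΔP ≈ -0.1733/-0.1062 ≈ 1.63.
|E| > 1: supply is elastic over this range.

1.63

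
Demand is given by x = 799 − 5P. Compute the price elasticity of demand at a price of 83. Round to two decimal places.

-1.08

At P = 83, x = 384.
dx/dP = −5.
Point elasticity E = (dx/dP)·(P/x) = -5 × 83/384 ≈ -1.08.
|E| > 1, so demand is elastic at this price.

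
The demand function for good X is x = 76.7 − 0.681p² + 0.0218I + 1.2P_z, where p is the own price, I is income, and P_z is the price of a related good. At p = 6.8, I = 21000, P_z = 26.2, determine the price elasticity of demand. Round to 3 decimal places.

-0.118

At the given point, x = 76.7 − 0.681(6.8)² + 0.0218(21000) + 1.2(26.2) = 76.7 − 31.4894 + 457.8 + 31.44 = 534.4506.
∂x/∂p = −2·0.681·p = -9.2616, so E_p = -9.2616·(6.8/534.4506) ≈ -0.118.
|E_p| < 1: demand is inelastic.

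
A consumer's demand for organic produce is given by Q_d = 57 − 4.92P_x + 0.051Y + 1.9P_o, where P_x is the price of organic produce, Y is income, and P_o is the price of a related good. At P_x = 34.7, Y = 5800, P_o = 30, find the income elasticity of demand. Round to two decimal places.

1.24

Substituting, Q_d = 57 − 4.92(34.7) + 0.051(5800) + 1.9(30) = 57 − 170.724 + 295.8 + 57 = 239.076.
∂Q_d/∂Y = +0.051, so E_I = 0.051·(5800/239.076) ≈ 1.24.
E_I > 1: normal good (luxury).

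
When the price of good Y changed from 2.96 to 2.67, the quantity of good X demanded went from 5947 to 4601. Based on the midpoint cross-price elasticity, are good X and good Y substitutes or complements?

substitutes

%ΔQ_x = (4601 − 5947)/[(5947+4601)/2] = -1346/5274 ≈ -0.2552.
%ΔP_y = (2.67 − 2.96)/[(2.96+2.67)/2] ≈ -0.1030.
E_xy = -0.2552/-0.1030 ≈ 2.477.
E_xy > 0, so the goods are substitutes.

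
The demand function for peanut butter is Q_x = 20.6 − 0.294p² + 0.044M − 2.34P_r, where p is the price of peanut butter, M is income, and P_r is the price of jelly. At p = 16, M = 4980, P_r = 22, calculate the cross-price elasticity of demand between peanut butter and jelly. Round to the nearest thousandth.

Evaluating quantity at (p, M, P_r) gives Q_x = 20.6 − 0.294(16)² + 0.044(4980) − 2.34(22) = 20.6 − 75.264 + 219.12 − 51.48 = 112.976.
∂Q_x/∂P_r = −2.34, so E_xy = -2.34·(22/112.976) ≈ -0.456.
E_xy < 0: the goods are complements.

-0.456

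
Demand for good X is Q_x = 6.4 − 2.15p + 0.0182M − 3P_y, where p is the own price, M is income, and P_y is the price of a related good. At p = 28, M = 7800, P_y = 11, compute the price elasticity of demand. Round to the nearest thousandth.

Substituting, Q_x = 6.4 − 2.15(28) + 0.0182(7800) − 3(11) = 6.4 − 60.2 + 141.96 − 33 = 55.16.
∂Q_x/∂p = −2.15, so E_p = (−2.15)·(28/55.16) ≈ -1.091.
|E_p| > 1: demand is elastic.

-1.091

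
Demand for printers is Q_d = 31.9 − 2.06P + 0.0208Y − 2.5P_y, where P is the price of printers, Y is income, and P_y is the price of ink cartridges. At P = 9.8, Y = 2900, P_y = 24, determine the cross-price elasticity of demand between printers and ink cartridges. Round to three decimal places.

-4.987

Evaluating quantity at (P, Y, P_y) gives Q_d = 31.9 − 2.06(9.8) + 0.0208(2900) − 2.5(24) = 31.9 − 20.188 + 60.32 − 60 = 12.032.
∂Q_d/∂P_y = −2.5, so E_xy = -2.5·(24/12.032) ≈ -4.987.
E_xy < 0: the goods are complements.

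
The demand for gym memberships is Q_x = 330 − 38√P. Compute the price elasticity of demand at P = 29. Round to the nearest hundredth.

At P = 29, Q_x = 125.3637.
dQ_x/dP = −38/(2√P) = −38/(2·5.3852).
Point elasticity E = (dQ_x/dP)·(P/Q_x) = -3.5282 × 29/125.3637 ≈ -0.82.
|E| < 1, so demand is inelastic at this price.

-0.82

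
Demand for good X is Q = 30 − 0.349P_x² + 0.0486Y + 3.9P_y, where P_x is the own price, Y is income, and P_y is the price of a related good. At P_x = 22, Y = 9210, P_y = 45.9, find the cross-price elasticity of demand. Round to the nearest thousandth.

At the given point, Q = 30 − 0.349(22)² + 0.0486(9210) + 3.9(45.9) = 30 − 168.916 + 447.606 + 179.01 = 487.7.
∂Q/∂P_y = +3.9, so E_xy = 3.9·(45.9/487.7) ≈ 0.367.
E_xy > 0: the goods are substitutes.

0.367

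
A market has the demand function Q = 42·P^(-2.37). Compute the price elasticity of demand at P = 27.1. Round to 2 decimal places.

For a Cobb–Douglas (constant-elasticity) form Q = A·P^α·…, the elasticity with respect to P equals the exponent α at every point.
Here the exponent on P is -2.37, so the price elasticity of demand is -2.37.

-2.37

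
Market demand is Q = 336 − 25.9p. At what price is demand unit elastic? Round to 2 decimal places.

6.49

For linear demand Q = a − bp, E = −bp/(a − bp). |E| = 1 ⇒ bp = a − bp ⇒ p = a/(2b).
p = 336/(2·25.9) ≈ 6.49.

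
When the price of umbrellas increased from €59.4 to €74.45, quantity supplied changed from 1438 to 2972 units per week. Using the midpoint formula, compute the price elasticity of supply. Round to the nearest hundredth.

3.09

%Δq = (2972 − 1438)/[(1438 + 2972)/2] = 1534/2205 ≈ 0.6957.
%Δp = (74.45 − 59.4)/[(59.4 + 74.45)/2] = 15.05/66.925 ≈ 0.2249.
Arc elasticity E = %Δq/%Δp ≈ 0.6957/0.2249 ≈ 3.09.
|E| > 1: supply is elastic over this range.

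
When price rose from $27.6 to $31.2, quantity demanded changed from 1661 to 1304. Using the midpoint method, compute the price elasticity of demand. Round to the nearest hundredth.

%ΔQ = (1304 − 1661)/[(1661 + 1304)/2] = -357/1482.5 ≈ -0.2408.
%ΔP = (31.2 − 27.6)/[(27.6 + 31.2)/2] = 3.6/29.4 ≈ 0.1224.
Arc elasticity E = %ΔQ/%ΔP ≈ -0.2408/0.1224 ≈ -1.97.
|E| > 1: demand is elastic over this range.

-1.97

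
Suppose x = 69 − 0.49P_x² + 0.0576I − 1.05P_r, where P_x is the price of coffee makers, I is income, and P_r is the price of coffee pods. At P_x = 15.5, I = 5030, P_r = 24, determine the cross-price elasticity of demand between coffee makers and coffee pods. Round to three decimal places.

x = 69 − 0.49(15.5)² + 0.0576(5030) − 1.05(24) = 69 − 117.7225 + 289.728 − 25.2 = 215.8055.
∂x/∂P_r = −1.05, so E_xy = -1.05·(24/215.8055) ≈ -0.117.
E_xy < 0: the goods are complements.

-0.117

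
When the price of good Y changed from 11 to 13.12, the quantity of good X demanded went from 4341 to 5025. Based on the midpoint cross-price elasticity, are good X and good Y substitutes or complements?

substitutes

%ΔQ_x = (5025 − 4341)/[(4341+5025)/2] = 684/4683 ≈ 0.1461.
%ΔP_y = (13.12 − 11)/[(11+13.12)/2] ≈ 0.1758.
E_xy = 0.1461/0.1758 ≈ 0.831.
E_xy > 0, so the goods are substitutes.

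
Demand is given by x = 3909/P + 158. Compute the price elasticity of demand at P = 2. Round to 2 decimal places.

-0.93

At P = 2, x = 2112.5.
dx/dP = −3909/P² = −977.25.
Point elasticity E = (dx/dP)·(P/x) = -977.25 × 2/2112.5 ≈ -0.93.
|E| < 1, so demand is inelastic at this price.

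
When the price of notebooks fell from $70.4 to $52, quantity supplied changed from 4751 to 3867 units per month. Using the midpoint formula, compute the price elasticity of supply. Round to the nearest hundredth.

%Δq = (3867 − 4751)/[(4751 + 3867)/2] = -884/4309 ≈ -0.2052.
%ΔP = (52 − 70.4)/[(70.4 + 52)/2] = -18.4/61.2 ≈ -0.3007.
Arc elasticity E = %Δq/%ΔP ≈ -0.2052/-0.3007 ≈ 0.68.
|E| < 1: supply is inelastic over this range.

0.68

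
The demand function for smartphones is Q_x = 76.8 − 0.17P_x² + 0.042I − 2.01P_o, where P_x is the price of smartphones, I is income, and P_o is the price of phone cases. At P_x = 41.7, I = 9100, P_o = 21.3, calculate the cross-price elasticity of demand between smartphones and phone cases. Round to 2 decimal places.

-0.36

Q_x = 76.8 − 0.17(41.7)² + 0.042(9100) − 2.01(21.3) = 76.8 − 295.6113 + 382.2 − 42.813 = 120.5757.
∂Q_x/∂P_o = −2.01, so E_xy = -2.01·(21.3/120.5757) ≈ -0.36.
E_xy < 0: the goods are complements.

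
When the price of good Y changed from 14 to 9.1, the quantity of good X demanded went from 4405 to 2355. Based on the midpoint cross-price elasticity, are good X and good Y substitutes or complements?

substitutes

%ΔQ_x = (2355 − 4405)/[(4405+2355)/2] = -2050/3380 ≈ -0.6065.
%ΔP_y = (9.1 − 14)/[(14+9.1)/2] ≈ -0.4242.
E_xy = -0.6065/-0.4242 ≈ 1.430.
E_xy > 0, so the goods are substitutes.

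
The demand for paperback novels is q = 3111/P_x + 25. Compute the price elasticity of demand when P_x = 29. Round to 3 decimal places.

-0.811

At P_x = 29, q = 132.2759.
dq/dP_x = −3111/P_x² = −3.6992.
Point elasticity E = (dq/dP_x)·(P_x/q) = -3.6992 × 29/132.2759 ≈ -0.811.
|E| < 1, so demand is inelastic at this price.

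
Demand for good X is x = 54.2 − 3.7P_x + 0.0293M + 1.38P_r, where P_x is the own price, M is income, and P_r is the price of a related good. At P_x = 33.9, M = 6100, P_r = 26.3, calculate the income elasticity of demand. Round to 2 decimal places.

1.24

x = 54.2 − 3.7(33.9) + 0.0293(6100) + 1.38(26.3) = 54.2 − 125.43 + 178.73 + 36.294 = 143.794.
∂x/∂M = +0.0293, so E_I = 0.0293·(6100/143.794) ≈ 1.24.
E_I > 1: normal good (luxury).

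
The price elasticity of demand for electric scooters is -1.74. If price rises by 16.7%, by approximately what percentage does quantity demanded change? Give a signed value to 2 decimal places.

-29.06

%ΔQ ≈ E × %ΔP = (-1.74) × (16.7%) ≈ -29.06%.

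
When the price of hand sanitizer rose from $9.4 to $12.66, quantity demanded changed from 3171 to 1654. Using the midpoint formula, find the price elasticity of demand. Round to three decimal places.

%ΔQ = (1654 − 3171)/[(3171 + 1654)/2] = -1517/2412.5 ≈ -0.6288.
%ΔP = (12.66 − 9.4)/[(9.4 + 12.66)/2] = 3.26/11.03 ≈ 0.2956.
Arc elasticity E = %ΔQ/%ΔP ≈ -0.6288/0.2956 ≈ -2.128.
|E| > 1: demand is elastic over this range.

-2.128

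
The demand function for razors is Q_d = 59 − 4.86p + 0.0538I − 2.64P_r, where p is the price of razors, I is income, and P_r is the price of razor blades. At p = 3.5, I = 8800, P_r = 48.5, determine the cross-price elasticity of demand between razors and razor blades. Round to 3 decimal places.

Evaluating quantity at (p, I, P_r) gives Q_d = 59 − 4.86(3.5) + 0.0538(8800) − 2.64(48.5) = 59 − 17.01 + 473.44 − 128.04 = 387.39.
∂Q_d/∂P_r = −2.64, so E_xy = -2.64·(48.5/387.39) ≈ -0.331.
E_xy < 0: the goods are complements.

-0.331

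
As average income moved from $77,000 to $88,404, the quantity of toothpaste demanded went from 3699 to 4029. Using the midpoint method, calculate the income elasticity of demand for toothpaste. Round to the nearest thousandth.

%ΔQ = (4029 − 3699)/[(3699+4029)/2] = 330/3864 ≈ 0.0854.
%ΔI = (88,404 − 77,000)/[(77,000+88,404)/2] = 11404/82702 ≈ 0.1379.
E_I = %ΔQ/%ΔI ≈ 0.619.
E_I ∈ (0,1): normal good (necessity).

0.619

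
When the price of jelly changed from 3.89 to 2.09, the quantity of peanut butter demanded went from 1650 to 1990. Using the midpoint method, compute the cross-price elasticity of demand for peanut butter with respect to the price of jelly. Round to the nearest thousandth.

-0.310

%ΔQ_x = (1990 − 1650)/[(1650+1990)/2] = 340/1820 ≈ 0.1868.
%ΔP_y = (2.09 − 3.89)/[(3.89+2.09)/2] ≈ -0.6020.
E_xy = 0.1868/-0.6020 ≈ -0.310.
E_xy < 0, so peanut butter and jelly are complements.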